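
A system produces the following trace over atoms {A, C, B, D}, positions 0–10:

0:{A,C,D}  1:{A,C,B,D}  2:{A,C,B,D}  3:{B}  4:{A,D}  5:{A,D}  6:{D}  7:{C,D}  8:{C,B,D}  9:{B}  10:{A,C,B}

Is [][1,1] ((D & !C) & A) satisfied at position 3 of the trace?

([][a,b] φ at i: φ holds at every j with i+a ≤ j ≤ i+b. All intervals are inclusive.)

Holds

Check ((D & !C) & A) at every j in [4,4]:
  j=4: true
All positions satisfy it → formula holds.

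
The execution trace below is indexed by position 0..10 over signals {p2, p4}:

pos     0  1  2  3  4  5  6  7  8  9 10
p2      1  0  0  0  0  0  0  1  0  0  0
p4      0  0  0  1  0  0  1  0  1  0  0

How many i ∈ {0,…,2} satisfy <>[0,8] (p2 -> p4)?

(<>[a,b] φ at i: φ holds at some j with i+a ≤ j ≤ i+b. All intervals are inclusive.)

Evaluate at each i in [0,2]:
  i=0: ✓ (witness j=1)
  i=1: ✓ (witness j=1)
  i=2: ✓ (witness j=2)
Positions where it holds: {0, 1, 2} → 3.

3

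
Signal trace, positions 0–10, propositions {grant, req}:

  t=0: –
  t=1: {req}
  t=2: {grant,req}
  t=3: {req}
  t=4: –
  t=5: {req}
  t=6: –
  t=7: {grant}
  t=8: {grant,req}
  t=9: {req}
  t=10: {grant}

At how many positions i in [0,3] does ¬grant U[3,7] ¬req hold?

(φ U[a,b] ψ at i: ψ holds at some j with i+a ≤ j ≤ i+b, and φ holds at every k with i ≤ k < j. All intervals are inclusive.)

Evaluate at each i in [0,3]:
  i=0: ✗ (lhs fails at k=2 before rhs at j=4)
  i=1: ✗ (lhs fails at k=2 before rhs at j=4)
  i=2: ✗ (lhs fails at k=2 before rhs at j=6)
  i=3: ✓ (rhs at j=6; lhs holds on [3,5])
Positions where it holds: {3} → 1.

1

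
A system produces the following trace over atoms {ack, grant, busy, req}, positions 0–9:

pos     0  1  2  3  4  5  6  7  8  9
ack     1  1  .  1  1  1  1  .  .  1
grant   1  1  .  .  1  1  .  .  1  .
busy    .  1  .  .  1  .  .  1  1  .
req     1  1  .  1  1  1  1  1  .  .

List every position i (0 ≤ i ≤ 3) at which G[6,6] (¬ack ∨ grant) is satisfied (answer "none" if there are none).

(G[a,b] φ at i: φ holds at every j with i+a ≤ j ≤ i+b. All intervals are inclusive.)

Evaluate at each i in [0,3]:
  i=0: ✗ (fails at j=6)
  i=1: ✓ (all of [7,7])
  i=2: ✓ (all of [8,8])
  i=3: ✗ (fails at j=9)

1, 2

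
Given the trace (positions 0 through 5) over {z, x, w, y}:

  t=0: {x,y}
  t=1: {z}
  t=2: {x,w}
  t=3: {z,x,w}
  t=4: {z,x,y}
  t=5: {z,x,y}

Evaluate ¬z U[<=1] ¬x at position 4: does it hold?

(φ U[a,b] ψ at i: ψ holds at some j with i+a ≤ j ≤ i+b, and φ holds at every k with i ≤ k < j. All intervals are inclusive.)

Need some j in [4,5] with ¬x, and ¬z at every k in [4,j-1].
  j=4: ¬x false.
  j=5: ¬x false.
No j in the window works → until fails.

False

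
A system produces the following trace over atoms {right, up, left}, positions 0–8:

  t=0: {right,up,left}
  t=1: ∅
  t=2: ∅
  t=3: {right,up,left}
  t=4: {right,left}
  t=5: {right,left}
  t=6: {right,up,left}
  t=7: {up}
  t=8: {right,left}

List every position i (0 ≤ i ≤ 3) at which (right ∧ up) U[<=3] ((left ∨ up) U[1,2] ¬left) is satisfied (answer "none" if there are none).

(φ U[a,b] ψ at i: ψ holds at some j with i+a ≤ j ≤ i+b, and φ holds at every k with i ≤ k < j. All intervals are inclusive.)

0

Evaluate at each i in [0,3]:
  i=0: ✓ (rhs at j=0)
  i=1: ✗ (no rhs in [1,4])
  i=2: ✗ (lhs fails at k=2 before rhs at j=5)
  i=3: ✗ (lhs fails at k=4 before rhs at j=5)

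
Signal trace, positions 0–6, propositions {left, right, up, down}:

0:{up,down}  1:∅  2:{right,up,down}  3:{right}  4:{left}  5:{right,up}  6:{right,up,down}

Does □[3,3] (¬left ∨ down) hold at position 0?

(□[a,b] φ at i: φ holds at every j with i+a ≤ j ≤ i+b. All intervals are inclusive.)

Holds

Check (¬left ∨ down) at every j in [3,3]:
  j=3: true
All positions satisfy it → formula holds.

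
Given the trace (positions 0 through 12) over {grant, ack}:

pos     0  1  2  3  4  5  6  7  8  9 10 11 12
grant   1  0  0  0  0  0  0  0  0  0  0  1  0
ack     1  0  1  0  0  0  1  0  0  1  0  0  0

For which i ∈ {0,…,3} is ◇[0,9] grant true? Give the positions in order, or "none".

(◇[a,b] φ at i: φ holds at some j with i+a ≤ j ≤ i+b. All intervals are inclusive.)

0, 2, 3

Evaluate at each i in [0,3]:
  i=0: ✓ (witness j=0)
  i=1: ✗ (none in [1,10])
  i=2: ✓ (witness j=11)
  i=3: ✓ (witness j=11)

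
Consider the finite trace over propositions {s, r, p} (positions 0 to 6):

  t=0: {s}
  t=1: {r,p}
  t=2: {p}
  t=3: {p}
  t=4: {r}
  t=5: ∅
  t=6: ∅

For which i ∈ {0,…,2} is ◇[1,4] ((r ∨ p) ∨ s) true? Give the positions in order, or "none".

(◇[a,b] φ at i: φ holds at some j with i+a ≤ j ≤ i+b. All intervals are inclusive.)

0, 1, 2

Evaluate at each i in [0,2]:
  i=0: ✓ (witness j=1)
  i=1: ✓ (witness j=2)
  i=2: ✓ (witness j=3)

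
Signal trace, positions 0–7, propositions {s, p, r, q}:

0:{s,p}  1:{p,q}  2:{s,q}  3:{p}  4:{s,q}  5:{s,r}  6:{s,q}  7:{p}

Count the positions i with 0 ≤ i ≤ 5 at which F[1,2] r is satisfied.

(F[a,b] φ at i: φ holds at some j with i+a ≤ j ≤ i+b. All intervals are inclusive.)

Evaluate at each i in [0,5]:
  i=0: ✗ (none in [1,2])
  i=1: ✗ (none in [2,3])
  i=2: ✗ (none in [3,4])
  i=3: ✓ (witness j=5)
  i=4: ✓ (witness j=5)
  i=5: ✗ (none in [6,7])
Positions where it holds: {3, 4} → 2.

2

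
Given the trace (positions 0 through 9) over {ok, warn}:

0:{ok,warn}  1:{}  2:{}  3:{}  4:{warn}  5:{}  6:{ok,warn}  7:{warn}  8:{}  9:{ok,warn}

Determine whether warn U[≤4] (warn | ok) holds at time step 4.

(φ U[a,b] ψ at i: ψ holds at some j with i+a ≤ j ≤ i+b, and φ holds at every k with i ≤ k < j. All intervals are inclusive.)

Need some j in [4,8] with (warn | ok), and warn at every k in [4,j-1].
  j=4: (warn | ok) holds; no prefix to check → satisfied.

True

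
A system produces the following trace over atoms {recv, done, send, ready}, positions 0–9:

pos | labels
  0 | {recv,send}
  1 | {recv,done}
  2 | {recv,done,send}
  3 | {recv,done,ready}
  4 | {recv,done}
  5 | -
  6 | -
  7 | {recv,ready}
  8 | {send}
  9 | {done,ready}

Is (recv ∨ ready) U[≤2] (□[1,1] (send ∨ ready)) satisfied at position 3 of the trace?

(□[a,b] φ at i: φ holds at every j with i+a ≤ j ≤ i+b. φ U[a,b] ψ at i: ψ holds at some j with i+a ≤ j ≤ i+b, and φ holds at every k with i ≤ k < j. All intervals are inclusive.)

False

Need some j in [3,5] with □[1,1] (send ∨ ready), and (recv ∨ ready) at every k in [3,j-1].
  j=3: □[1,1] (send ∨ ready) — fails at 4.
  j=4: □[1,1] (send ∨ ready) — fails at 5.
  j=5: □[1,1] (send ∨ ready) — fails at 6.
No j in the window works → until fails.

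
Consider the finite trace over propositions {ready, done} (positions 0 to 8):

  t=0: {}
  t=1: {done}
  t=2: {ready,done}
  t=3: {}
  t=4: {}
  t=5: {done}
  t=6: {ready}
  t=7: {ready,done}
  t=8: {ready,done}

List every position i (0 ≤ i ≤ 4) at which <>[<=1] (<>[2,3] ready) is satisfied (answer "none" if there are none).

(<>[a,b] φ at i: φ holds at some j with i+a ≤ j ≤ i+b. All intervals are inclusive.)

0, 2, 3, 4

Evaluate at each i in [0,4]:
  i=0: ✓ (witness j=0)
  i=1: ✗ (none in [1,2])
  i=2: ✓ (witness j=3)
  i=3: ✓ (witness j=3)
  i=4: ✓ (witness j=4)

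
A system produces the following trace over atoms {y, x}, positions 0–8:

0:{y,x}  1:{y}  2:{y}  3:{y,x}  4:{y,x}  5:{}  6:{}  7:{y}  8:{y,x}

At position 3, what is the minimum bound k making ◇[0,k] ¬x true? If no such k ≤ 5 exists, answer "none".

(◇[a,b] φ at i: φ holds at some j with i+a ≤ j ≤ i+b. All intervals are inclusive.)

2

Scan j = 3,4,… for ¬x:
  j=3: fails
  j=4: fails
  j=5: holds
First hit at j=5, so smallest k = 5-3 = 2.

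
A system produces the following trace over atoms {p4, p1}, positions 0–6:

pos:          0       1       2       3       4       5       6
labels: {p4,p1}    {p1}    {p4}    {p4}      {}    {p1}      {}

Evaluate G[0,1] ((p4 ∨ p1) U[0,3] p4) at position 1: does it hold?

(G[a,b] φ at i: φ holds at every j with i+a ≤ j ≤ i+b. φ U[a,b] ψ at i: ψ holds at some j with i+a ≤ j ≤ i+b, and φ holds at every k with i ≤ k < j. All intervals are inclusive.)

True

Check ((p4 ∨ p1) U[0,3] p4) at every j in [1,2]:
  j=1: holds
  j=2: holds
All positions satisfy it → formula holds.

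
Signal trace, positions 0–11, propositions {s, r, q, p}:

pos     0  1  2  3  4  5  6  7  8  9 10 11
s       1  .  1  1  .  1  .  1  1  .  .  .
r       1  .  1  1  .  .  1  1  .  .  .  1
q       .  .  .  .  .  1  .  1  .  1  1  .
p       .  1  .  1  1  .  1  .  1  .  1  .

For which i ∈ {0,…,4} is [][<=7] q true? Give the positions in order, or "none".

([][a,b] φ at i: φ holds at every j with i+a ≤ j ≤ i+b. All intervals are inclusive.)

Evaluate at each i in [0,4]:
  i=0: ✗ (fails at j=0)
  i=1: ✗ (fails at j=1)
  i=2: ✗ (fails at j=2)
  i=3: ✗ (fails at j=3)
  i=4: ✗ (fails at j=4)

none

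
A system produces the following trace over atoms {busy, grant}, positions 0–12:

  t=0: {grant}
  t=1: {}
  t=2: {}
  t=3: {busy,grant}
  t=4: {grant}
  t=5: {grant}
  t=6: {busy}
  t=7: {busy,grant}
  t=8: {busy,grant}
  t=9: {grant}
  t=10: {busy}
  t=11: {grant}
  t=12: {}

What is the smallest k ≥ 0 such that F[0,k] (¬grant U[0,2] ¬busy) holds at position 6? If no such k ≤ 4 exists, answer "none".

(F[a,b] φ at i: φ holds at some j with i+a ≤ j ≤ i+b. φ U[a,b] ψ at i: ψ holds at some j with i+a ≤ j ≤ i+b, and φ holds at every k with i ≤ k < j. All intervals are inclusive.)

3

Scan j = 6,7,… for (¬grant U[0,2] ¬busy):
  j=6: fails
  j=7: fails
  j=8: fails
  j=9: holds
First hit at j=9, so smallest k = 9-6 = 3.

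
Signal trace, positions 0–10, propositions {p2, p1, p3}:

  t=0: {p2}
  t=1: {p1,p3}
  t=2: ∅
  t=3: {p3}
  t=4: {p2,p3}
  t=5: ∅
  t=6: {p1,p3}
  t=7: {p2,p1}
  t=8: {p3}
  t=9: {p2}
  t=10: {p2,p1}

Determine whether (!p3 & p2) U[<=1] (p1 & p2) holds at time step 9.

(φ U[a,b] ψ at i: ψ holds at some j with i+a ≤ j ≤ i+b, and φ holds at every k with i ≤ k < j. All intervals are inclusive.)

Need some j in [9,10] with (p1 & p2), and (!p3 & p2) at every k in [9,j-1].
  j=9: (p1 & p2) false.
  j=10: (p1 & p2) holds; (!p3 & p2) holds at every k in [9,9] → satisfied.

Holds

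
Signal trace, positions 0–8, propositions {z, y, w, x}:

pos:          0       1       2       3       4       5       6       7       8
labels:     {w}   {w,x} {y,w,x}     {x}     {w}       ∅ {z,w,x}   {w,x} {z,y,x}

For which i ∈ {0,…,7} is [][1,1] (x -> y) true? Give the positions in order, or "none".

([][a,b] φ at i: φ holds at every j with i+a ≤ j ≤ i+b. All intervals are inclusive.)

1, 3, 4, 7

Evaluate at each i in [0,7]:
  i=0: ✗ (fails at j=1)
  i=1: ✓ (all of [2,2])
  i=2: ✗ (fails at j=3)
  i=3: ✓ (all of [4,4])
  i=4: ✓ (all of [5,5])
  i=5: ✗ (fails at j=6)
  i=6: ✗ (fails at j=7)
  i=7: ✓ (all of [8,8])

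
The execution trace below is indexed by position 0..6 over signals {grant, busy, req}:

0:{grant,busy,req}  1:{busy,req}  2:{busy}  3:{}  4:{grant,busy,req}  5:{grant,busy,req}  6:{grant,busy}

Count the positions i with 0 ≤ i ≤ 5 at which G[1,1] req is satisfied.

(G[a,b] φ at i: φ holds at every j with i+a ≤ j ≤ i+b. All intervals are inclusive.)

3

Evaluate at each i in [0,5]:
  i=0: ✓ (all of [1,1])
  i=1: ✗ (fails at j=2)
  i=2: ✗ (fails at j=3)
  i=3: ✓ (all of [4,4])
  i=4: ✓ (all of [5,5])
  i=5: ✗ (fails at j=6)
Positions where it holds: {0, 3, 4} → 3.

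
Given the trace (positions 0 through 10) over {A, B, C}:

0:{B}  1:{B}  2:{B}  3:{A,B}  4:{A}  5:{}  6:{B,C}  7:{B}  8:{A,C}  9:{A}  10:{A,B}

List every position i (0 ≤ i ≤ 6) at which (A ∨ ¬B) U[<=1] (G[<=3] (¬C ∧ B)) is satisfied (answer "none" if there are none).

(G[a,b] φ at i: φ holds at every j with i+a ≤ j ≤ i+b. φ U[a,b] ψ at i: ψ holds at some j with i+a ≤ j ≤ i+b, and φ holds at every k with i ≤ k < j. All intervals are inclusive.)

Evaluate at each i in [0,6]:
  i=0: ✓ (rhs at j=0)
  i=1: ✗ (no rhs in [1,2])
  i=2: ✗ (no rhs in [2,3])
  i=3: ✗ (no rhs in [3,4])
  i=4: ✗ (no rhs in [4,5])
  i=5: ✗ (no rhs in [5,6])
  i=6: ✗ (no rhs in [6,7])

0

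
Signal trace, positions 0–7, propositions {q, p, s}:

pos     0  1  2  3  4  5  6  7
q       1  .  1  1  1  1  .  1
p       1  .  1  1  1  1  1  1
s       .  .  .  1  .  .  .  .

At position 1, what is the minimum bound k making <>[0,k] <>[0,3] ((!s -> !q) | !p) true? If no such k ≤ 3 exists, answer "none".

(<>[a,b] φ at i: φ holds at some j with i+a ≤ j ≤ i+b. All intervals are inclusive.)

Scan j = 1,2,… for <>[0,3] ((!s -> !q) | !p):
  j=1: holds
First hit at j=1, so smallest k = 1-1 = 0.

0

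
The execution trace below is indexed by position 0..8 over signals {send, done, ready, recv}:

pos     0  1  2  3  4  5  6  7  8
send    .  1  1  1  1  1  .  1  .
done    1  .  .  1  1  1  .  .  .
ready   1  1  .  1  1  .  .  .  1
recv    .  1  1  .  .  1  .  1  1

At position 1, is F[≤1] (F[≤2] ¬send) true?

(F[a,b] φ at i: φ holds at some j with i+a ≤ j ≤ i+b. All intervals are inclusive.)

False

Check F[≤2] ¬send at each j in [1,2]:
  j=1: fails (none in [1,3])
  j=2: fails (none in [2,4])
No position in the window satisfies it → formula fails.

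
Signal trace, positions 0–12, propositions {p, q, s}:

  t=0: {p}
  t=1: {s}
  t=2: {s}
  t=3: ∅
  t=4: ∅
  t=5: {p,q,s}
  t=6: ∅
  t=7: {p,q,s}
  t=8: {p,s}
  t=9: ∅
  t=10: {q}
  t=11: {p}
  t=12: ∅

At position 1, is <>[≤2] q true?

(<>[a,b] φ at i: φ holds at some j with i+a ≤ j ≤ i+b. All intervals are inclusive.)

Check q at each j in [1,3]:
  j=1: false
  j=2: false
  j=3: false
No position in the window satisfies it → formula fails.

No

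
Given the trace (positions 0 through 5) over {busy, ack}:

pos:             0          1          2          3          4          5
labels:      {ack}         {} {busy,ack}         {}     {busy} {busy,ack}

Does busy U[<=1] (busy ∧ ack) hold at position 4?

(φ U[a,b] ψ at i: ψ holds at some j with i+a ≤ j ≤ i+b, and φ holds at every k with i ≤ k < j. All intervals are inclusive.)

Holds

Need some j in [4,5] with (busy ∧ ack), and busy at every k in [4,j-1].
  j=4: (busy ∧ ack) false.
  j=5: (busy ∧ ack) holds; busy holds at every k in [4,4] → satisfied.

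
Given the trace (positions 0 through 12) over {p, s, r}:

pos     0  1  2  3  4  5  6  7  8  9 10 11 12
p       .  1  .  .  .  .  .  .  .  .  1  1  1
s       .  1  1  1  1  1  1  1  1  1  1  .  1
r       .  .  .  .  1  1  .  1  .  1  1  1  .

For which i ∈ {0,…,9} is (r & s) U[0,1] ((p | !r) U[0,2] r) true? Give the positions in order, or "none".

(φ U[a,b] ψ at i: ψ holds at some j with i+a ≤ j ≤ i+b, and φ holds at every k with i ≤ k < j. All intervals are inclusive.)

Evaluate at each i in [0,9]:
  i=0: ✗ (no rhs in [0,1])
  i=1: ✗ (lhs fails at k=1 before rhs at j=2)
  i=2: ✓ (rhs at j=2)
  i=3: ✓ (rhs at j=3)
  i=4: ✓ (rhs at j=4)
  i=5: ✓ (rhs at j=5)
  i=6: ✓ (rhs at j=6)
  i=7: ✓ (rhs at j=7)
  i=8: ✓ (rhs at j=8)
  i=9: ✓ (rhs at j=9)

2, 3, 4, 5, 6, 7, 8, 9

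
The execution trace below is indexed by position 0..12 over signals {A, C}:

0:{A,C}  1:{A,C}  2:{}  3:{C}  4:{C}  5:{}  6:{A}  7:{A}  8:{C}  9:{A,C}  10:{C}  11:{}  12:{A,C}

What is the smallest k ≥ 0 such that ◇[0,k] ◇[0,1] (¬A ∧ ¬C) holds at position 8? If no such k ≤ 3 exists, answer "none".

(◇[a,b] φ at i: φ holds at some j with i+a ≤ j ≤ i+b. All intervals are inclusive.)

2

Scan j = 8,9,… for ◇[0,1] (¬A ∧ ¬C):
  j=8: fails
  j=9: fails
  j=10: holds
First hit at j=10, so smallest k = 10-8 = 2.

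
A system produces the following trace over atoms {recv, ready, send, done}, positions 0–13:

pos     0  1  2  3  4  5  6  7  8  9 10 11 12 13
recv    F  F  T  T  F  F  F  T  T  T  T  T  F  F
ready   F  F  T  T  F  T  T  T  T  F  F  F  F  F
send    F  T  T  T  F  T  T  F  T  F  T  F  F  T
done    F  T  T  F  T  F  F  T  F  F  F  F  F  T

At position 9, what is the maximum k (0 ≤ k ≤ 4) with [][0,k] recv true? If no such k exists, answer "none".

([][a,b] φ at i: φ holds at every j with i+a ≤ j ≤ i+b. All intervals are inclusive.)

2

recv must hold from j=9 onward; find where it first fails.
  j=9: holds
  j=10: holds
  j=11: holds
  j=12: fails
Holds on [9,11], so largest k = 2.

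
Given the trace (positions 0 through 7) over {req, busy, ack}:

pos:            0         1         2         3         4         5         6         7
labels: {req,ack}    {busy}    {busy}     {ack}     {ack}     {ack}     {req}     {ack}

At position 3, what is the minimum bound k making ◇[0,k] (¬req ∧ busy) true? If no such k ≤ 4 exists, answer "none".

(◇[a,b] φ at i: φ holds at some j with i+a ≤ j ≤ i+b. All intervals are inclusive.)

Scan j = 3,4,… for (¬req ∧ busy):
  j=3: fails
  j=4: fails
  j=5: fails
  j=6: fails
  j=7: fails
No j in [3,7] satisfies it → none.

none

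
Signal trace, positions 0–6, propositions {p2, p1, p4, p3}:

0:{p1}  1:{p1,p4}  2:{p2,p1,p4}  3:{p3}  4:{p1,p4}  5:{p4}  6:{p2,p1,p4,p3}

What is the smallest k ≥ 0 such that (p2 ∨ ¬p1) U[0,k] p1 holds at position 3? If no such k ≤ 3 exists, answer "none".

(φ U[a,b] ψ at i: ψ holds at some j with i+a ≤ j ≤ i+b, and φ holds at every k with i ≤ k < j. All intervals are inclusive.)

Need earliest j ≥ 3 with p1, and (p2 ∨ ¬p1) at every k in [3,j-1].
  j=3: rhs fails.
  j=4: rhs holds; lhs holds on [3,3]. k = 1.

1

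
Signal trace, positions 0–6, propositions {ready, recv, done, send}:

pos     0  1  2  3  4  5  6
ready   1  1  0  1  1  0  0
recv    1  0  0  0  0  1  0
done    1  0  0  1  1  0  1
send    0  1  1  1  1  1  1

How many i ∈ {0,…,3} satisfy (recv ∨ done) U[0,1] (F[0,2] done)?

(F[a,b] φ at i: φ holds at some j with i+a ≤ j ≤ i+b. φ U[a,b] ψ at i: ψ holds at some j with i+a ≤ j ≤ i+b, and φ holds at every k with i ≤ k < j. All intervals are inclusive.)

Evaluate at each i in [0,3]:
  i=0: ✓ (rhs at j=0)
  i=1: ✓ (rhs at j=1)
  i=2: ✓ (rhs at j=2)
  i=3: ✓ (rhs at j=3)
Positions where it holds: {0, 1, 2, 3} → 4.

4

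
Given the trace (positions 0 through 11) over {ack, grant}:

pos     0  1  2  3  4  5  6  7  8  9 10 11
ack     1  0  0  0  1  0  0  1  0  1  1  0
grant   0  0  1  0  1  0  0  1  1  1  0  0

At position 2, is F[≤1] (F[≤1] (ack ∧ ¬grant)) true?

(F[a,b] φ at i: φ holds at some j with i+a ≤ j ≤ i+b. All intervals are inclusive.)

Check F[≤1] (ack ∧ ¬grant) at each j in [2,3]:
  j=2: fails (none in [2,3])
  j=3: fails (none in [3,4])
No position in the window satisfies it → formula fails.

No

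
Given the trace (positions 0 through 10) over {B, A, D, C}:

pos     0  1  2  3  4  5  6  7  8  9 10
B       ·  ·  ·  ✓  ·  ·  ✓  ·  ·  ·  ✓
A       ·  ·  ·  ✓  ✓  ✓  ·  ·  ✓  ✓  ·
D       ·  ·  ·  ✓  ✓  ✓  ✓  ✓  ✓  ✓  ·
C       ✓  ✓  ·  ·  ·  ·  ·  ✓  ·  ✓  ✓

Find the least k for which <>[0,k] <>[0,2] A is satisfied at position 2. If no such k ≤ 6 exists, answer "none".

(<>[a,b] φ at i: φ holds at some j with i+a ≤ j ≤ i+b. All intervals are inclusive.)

Scan j = 2,3,… for <>[0,2] A:
  j=2: holds
First hit at j=2, so smallest k = 2-2 = 0.

0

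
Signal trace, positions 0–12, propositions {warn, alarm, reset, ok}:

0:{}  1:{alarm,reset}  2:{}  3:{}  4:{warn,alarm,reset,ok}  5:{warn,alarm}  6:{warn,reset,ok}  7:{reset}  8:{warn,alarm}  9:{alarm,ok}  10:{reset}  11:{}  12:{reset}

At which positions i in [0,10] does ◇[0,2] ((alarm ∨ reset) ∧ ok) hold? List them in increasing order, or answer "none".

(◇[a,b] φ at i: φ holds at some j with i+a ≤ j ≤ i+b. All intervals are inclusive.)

2, 3, 4, 5, 6, 7, 8, 9

Evaluate at each i in [0,10]:
  i=0: ✗ (none in [0,2])
  i=1: ✗ (none in [1,3])
  i=2: ✓ (witness j=4)
  i=3: ✓ (witness j=4)
  i=4: ✓ (witness j=4)
  i=5: ✓ (witness j=6)
  i=6: ✓ (witness j=6)
  i=7: ✓ (witness j=9)
  i=8: ✓ (witness j=9)
  i=9: ✓ (witness j=9)
  i=10: ✗ (none in [10,12])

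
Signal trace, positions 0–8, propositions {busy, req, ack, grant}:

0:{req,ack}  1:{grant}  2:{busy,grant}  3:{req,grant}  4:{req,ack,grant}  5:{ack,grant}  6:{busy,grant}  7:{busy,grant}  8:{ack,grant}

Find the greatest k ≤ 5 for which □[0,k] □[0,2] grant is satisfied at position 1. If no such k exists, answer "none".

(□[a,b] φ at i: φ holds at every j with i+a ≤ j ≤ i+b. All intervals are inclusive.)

□[0,2] grant must hold from j=1 onward; find where it first fails.
  j=1: holds
  j=2: holds
  j=3: holds
  j=4: holds
  j=5: holds
  j=6: holds
Holds through j=6; largest k = 5.

5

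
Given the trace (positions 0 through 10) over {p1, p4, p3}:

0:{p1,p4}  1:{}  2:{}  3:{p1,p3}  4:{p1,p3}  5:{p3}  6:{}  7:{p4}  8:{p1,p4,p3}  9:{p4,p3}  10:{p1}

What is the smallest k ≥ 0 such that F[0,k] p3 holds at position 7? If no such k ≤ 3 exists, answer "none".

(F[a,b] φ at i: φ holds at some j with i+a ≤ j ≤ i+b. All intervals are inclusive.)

Scan j = 7,8,… for p3:
  j=7: fails
  j=8: holds
First hit at j=8, so smallest k = 8-7 = 1.

1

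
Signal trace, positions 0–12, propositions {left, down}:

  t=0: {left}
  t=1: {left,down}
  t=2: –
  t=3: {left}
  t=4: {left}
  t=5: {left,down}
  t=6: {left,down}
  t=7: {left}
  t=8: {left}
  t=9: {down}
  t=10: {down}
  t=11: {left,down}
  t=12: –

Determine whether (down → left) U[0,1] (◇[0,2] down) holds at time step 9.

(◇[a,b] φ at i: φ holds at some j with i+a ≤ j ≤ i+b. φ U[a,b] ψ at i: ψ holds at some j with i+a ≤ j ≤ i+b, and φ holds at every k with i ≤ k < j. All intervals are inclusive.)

Holds

Need some j in [9,10] with ◇[0,2] down, and (down → left) at every k in [9,j-1].
  j=9: ◇[0,2] down holds; no prefix to check → satisfied.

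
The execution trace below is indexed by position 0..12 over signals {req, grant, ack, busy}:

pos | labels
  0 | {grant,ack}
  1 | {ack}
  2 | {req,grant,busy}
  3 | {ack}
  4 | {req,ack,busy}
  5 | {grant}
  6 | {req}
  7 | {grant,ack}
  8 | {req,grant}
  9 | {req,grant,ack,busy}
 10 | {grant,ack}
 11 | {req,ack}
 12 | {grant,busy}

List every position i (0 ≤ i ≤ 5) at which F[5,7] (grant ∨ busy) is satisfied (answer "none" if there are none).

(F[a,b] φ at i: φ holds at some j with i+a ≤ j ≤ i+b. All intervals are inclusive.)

0, 1, 2, 3, 4, 5

Evaluate at each i in [0,5]:
  i=0: ✓ (witness j=5)
  i=1: ✓ (witness j=7)
  i=2: ✓ (witness j=7)
  i=3: ✓ (witness j=8)
  i=4: ✓ (witness j=9)
  i=5: ✓ (witness j=10)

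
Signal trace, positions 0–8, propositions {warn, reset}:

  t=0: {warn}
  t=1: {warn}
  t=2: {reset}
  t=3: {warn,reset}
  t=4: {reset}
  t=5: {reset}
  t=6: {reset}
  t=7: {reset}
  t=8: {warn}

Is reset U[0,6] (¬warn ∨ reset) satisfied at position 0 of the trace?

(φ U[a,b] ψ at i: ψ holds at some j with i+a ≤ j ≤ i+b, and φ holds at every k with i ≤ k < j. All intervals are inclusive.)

Need some j in [0,6] with (¬warn ∨ reset), and reset at every k in [0,j-1].
  j=0: (¬warn ∨ reset) false.
  j=1: (¬warn ∨ reset) false.
  j=2: (¬warn ∨ reset) holds, but reset fails at k=0 → not this j.
  j=3: (¬warn ∨ reset) holds, but reset fails at k=0 → not this j.
  j=4: (¬warn ∨ reset) holds, but reset fails at k=0 → not this j.
  j=5: (¬warn ∨ reset) holds, but reset fails at k=0 → not this j.
  j=6: (¬warn ∨ reset) holds, but reset fails at k=0 → not this j.
No j in the window works → until fails.

Does not hold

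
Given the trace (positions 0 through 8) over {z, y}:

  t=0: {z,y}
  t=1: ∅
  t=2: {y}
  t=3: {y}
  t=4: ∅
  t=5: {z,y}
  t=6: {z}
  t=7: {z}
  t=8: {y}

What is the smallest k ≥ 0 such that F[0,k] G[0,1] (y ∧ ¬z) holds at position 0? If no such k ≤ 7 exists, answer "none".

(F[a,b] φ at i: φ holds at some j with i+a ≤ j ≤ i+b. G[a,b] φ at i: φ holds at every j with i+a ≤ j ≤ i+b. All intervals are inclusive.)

Scan j = 0,1,… for G[0,1] (y ∧ ¬z):
  j=0: fails
  j=1: fails
  j=2: holds
First hit at j=2, so smallest k = 2-0 = 2.

2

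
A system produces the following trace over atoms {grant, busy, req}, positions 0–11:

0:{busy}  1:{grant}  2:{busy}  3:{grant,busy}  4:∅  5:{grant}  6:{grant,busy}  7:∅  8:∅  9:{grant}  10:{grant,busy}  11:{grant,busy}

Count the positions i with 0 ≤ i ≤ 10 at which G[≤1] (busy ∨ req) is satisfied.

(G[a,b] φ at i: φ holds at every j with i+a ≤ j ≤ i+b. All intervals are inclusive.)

2

Evaluate at each i in [0,10]:
  i=0: ✗ (fails at j=1)
  i=1: ✗ (fails at j=1)
  i=2: ✓ (all of [2,3])
  i=3: ✗ (fails at j=4)
  i=4: ✗ (fails at j=4)
  i=5: ✗ (fails at j=5)
  i=6: ✗ (fails at j=7)
  i=7: ✗ (fails at j=7)
  i=8: ✗ (fails at j=8)
  i=9: ✗ (fails at j=9)
  i=10: ✓ (all of [10,11])
Positions where it holds: {2, 10} → 2.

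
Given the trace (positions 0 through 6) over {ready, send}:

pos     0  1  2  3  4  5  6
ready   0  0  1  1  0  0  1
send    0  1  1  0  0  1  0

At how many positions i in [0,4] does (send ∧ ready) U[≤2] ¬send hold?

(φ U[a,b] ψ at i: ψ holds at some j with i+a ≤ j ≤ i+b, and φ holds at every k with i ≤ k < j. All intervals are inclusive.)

4

Evaluate at each i in [0,4]:
  i=0: ✓ (rhs at j=0)
  i=1: ✗ (lhs fails at k=1 before rhs at j=3)
  i=2: ✓ (rhs at j=3; lhs holds on [2,2])
  i=3: ✓ (rhs at j=3)
  i=4: ✓ (rhs at j=4)
Positions where it holds: {0, 2, 3, 4} → 4.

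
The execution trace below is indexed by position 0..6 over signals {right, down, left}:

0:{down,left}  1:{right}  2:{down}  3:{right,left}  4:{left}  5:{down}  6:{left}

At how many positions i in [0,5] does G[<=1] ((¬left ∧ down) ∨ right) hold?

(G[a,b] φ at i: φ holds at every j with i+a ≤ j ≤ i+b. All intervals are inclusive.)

2

Evaluate at each i in [0,5]:
  i=0: ✗ (fails at j=0)
  i=1: ✓ (all of [1,2])
  i=2: ✓ (all of [2,3])
  i=3: ✗ (fails at j=4)
  i=4: ✗ (fails at j=4)
  i=5: ✗ (fails at j=6)
Positions where it holds: {1, 2} → 2.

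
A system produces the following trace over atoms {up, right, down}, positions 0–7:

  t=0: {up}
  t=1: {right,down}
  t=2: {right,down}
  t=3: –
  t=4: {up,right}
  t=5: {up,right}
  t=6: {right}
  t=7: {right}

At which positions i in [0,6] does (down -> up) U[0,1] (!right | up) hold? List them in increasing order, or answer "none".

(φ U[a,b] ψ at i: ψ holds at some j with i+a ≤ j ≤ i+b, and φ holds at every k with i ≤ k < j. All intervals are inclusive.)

0, 3, 4, 5

Evaluate at each i in [0,6]:
  i=0: ✓ (rhs at j=0)
  i=1: ✗ (no rhs in [1,2])
  i=2: ✗ (lhs fails at k=2 before rhs at j=3)
  i=3: ✓ (rhs at j=3)
  i=4: ✓ (rhs at j=4)
  i=5: ✓ (rhs at j=5)
  i=6: ✗ (no rhs in [6,7])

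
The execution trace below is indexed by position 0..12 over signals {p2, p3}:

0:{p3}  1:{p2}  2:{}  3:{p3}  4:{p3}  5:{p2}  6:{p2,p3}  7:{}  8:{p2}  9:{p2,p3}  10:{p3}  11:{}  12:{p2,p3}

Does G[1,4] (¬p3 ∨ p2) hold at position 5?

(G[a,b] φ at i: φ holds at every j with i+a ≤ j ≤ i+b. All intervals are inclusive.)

Check (¬p3 ∨ p2) at every j in [6,9]:
  j=6: true
  j=7: true
  j=8: true
  j=9: true
All positions satisfy it → formula holds.

True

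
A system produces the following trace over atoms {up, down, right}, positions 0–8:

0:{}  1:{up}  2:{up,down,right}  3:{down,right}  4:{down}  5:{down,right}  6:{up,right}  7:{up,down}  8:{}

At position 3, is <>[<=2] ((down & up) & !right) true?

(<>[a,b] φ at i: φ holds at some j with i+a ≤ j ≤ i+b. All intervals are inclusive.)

Check ((down & up) & !right) at each j in [3,5]:
  j=3: false
  j=4: false
  j=5: false
No position in the window satisfies it → formula fails.

False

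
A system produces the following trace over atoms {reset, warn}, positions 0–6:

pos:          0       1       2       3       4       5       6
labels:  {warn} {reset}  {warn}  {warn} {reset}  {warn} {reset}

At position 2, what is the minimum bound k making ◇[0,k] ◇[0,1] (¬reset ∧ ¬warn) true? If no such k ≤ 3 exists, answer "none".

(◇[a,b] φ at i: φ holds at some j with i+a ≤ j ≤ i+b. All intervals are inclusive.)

Scan j = 2,3,… for ◇[0,1] (¬reset ∧ ¬warn):
  j=2: fails
  j=3: fails
  j=4: fails
  j=5: fails
No j in [2,5] satisfies it → none.

none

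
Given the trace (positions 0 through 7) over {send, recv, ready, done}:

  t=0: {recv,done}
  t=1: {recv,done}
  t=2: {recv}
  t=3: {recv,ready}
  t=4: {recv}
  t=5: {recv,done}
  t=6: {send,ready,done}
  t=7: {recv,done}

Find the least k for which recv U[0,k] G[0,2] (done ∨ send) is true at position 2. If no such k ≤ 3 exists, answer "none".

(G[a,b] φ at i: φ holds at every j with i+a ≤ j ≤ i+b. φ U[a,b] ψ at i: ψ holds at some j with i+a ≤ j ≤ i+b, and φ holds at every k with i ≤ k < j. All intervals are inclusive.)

3

Need earliest j ≥ 2 with G[0,2] (done ∨ send), and recv at every k in [2,j-1].
  j=2: rhs fails.
  j=3: rhs fails.
  j=4: rhs fails.
  j=5: rhs holds; lhs holds on [2,4]. k = 3.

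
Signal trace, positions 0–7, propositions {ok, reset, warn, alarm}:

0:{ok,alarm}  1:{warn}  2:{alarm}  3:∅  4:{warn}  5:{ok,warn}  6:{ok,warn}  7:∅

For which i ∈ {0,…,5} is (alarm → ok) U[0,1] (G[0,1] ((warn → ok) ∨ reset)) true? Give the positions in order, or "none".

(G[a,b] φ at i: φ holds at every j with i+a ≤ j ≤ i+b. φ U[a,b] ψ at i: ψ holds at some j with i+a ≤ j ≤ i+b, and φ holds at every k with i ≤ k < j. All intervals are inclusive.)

Evaluate at each i in [0,5]:
  i=0: ✗ (no rhs in [0,1])
  i=1: ✓ (rhs at j=2; lhs holds on [1,1])
  i=2: ✓ (rhs at j=2)
  i=3: ✗ (no rhs in [3,4])
  i=4: ✓ (rhs at j=5; lhs holds on [4,4])
  i=5: ✓ (rhs at j=5)

1, 2, 4, 5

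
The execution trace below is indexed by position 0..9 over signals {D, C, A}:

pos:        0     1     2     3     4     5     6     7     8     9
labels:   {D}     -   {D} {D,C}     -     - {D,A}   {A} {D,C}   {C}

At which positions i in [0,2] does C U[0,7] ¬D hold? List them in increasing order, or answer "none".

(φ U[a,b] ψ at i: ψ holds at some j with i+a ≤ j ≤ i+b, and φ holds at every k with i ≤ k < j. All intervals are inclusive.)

1

Evaluate at each i in [0,2]:
  i=0: ✗ (lhs fails at k=0 before rhs at j=1)
  i=1: ✓ (rhs at j=1)
  i=2: ✗ (lhs fails at k=2 before rhs at j=4)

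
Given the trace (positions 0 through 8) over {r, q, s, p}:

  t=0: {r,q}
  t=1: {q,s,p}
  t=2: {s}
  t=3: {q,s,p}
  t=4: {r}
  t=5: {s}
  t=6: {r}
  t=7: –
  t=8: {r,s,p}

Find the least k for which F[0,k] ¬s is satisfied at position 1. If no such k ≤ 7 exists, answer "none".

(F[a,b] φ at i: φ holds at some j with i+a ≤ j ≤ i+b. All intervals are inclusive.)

Scan j = 1,2,… for ¬s:
  j=1: fails
  j=2: fails
  j=3: fails
  j=4: holds
First hit at j=4, so smallest k = 4-1 = 3.

3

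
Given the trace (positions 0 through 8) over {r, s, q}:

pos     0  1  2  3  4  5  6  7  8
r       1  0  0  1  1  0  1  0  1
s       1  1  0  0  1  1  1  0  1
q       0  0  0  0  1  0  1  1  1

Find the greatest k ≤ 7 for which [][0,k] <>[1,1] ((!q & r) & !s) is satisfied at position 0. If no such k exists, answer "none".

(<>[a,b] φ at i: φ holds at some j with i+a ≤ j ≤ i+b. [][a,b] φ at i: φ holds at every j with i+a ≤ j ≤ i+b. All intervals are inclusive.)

<>[1,1] ((!q & r) & !s) must hold from j=0 onward; find where it first fails.
  j=0: fails → no k works.

none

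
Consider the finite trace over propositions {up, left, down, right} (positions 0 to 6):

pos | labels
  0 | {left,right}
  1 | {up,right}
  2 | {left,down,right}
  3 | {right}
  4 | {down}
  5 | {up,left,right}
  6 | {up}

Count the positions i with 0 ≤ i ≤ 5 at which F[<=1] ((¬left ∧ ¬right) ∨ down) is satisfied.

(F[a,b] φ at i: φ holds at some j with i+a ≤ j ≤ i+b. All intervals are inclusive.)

5

Evaluate at each i in [0,5]:
  i=0: ✗ (none in [0,1])
  i=1: ✓ (witness j=2)
  i=2: ✓ (witness j=2)
  i=3: ✓ (witness j=4)
  i=4: ✓ (witness j=4)
  i=5: ✓ (witness j=6)
Positions where it holds: {1, 2, 3, 4, 5} → 5.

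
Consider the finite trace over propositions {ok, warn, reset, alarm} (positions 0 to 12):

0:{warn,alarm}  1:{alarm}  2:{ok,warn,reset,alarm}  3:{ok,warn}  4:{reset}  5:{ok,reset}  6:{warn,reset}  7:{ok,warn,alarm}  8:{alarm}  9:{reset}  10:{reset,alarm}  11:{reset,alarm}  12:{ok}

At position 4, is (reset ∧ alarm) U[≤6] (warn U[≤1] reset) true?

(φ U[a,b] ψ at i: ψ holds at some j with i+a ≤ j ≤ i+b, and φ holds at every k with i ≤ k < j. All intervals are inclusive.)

Need some j in [4,10] with (warn U[≤1] reset), and (reset ∧ alarm) at every k in [4,j-1].
  j=4: (warn U[≤1] reset) holds; no prefix to check → satisfied.

Yes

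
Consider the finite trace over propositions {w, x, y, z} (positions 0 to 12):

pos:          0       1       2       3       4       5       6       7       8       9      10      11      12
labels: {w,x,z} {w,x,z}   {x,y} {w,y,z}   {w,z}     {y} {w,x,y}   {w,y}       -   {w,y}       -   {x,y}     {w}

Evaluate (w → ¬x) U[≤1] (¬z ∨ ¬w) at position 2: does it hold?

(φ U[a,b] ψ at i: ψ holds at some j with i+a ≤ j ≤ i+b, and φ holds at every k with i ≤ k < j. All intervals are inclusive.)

Need some j in [2,3] with (¬z ∨ ¬w), and (w → ¬x) at every k in [2,j-1].
  j=2: (¬z ∨ ¬w) holds; no prefix to check → satisfied.

True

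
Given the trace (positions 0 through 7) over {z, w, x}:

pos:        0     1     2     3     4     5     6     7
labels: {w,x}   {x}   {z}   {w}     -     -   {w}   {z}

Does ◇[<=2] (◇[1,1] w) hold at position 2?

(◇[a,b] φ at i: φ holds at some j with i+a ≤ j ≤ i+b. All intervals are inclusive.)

Check ◇[1,1] w at each j in [2,4]:
  j=2: holds (witness at 3)
  j=3: fails (none in [4,4])
  j=4: fails (none in [5,5])
Found at j=2 → formula holds.

Holds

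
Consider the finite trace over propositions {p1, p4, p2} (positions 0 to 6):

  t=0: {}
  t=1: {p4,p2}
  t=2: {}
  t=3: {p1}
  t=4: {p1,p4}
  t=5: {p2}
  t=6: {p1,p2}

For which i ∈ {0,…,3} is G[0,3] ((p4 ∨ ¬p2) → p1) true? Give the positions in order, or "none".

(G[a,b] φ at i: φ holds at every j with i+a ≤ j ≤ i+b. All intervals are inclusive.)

3

Evaluate at each i in [0,3]:
  i=0: ✗ (fails at j=0)
  i=1: ✗ (fails at j=1)
  i=2: ✗ (fails at j=2)
  i=3: ✓ (all of [3,6])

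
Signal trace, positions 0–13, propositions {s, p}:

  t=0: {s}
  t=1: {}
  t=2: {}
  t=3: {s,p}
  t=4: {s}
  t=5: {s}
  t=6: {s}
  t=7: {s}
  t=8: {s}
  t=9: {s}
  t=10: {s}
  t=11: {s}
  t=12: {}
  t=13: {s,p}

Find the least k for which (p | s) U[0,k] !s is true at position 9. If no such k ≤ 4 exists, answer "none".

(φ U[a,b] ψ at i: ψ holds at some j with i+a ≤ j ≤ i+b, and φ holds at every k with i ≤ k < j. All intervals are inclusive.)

Need earliest j ≥ 9 with !s, and (p | s) at every k in [9,j-1].
  j=9: rhs fails.
  j=10: rhs fails.
  j=11: rhs fails.
  j=12: rhs holds; lhs holds on [9,11]. k = 3.

3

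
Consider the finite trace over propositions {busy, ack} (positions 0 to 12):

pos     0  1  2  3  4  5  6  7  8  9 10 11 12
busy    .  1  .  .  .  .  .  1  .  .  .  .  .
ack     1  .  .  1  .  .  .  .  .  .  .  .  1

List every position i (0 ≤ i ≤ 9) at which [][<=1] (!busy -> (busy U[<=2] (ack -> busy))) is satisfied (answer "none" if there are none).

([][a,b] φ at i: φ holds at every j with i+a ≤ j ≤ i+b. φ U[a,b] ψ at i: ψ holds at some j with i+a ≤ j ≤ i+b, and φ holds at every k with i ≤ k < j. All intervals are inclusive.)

Evaluate at each i in [0,9]:
  i=0: ✗ (fails at j=0)
  i=1: ✓ (all of [1,2])
  i=2: ✗ (fails at j=3)
  i=3: ✗ (fails at j=3)
  i=4: ✓ (all of [4,5])
  i=5: ✓ (all of [5,6])
  i=6: ✓ (all of [6,7])
  i=7: ✓ (all of [7,8])
  i=8: ✓ (all of [8,9])
  i=9: ✓ (all of [9,10])

1, 4, 5, 6, 7, 8, 9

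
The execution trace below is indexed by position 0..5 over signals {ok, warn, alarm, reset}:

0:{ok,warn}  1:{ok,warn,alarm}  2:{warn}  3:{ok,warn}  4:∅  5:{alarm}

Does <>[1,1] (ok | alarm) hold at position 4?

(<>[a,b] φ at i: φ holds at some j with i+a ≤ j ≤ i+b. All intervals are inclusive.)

Yes

Check (ok | alarm) at each j in [5,5]:
  j=5: true
Found at j=5 → formula holds.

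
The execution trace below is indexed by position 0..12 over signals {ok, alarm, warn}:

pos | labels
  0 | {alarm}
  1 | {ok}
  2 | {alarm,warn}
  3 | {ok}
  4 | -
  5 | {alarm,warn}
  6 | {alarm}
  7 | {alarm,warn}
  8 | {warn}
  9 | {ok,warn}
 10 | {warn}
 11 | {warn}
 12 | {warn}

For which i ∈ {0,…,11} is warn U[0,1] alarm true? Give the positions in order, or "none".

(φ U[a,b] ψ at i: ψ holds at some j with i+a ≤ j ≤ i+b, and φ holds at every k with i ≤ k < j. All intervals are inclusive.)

Evaluate at each i in [0,11]:
  i=0: ✓ (rhs at j=0)
  i=1: ✗ (lhs fails at k=1 before rhs at j=2)
  i=2: ✓ (rhs at j=2)
  i=3: ✗ (no rhs in [3,4])
  i=4: ✗ (lhs fails at k=4 before rhs at j=5)
  i=5: ✓ (rhs at j=5)
  i=6: ✓ (rhs at j=6)
  i=7: ✓ (rhs at j=7)
  i=8: ✗ (no rhs in [8,9])
  i=9: ✗ (no rhs in [9,10])
  i=10: ✗ (no rhs in [10,11])
  i=11: ✗ (no rhs in [11,12])

0, 2, 5, 6, 7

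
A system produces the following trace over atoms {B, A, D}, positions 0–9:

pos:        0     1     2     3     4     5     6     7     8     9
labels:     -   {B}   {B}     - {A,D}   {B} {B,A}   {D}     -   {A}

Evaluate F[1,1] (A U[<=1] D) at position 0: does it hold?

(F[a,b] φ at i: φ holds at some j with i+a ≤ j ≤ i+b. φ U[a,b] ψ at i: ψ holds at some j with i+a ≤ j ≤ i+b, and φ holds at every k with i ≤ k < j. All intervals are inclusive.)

Check (A U[<=1] D) at each j in [1,1]:
  j=1: fails
No position in the window satisfies it → formula fails.

Does not hold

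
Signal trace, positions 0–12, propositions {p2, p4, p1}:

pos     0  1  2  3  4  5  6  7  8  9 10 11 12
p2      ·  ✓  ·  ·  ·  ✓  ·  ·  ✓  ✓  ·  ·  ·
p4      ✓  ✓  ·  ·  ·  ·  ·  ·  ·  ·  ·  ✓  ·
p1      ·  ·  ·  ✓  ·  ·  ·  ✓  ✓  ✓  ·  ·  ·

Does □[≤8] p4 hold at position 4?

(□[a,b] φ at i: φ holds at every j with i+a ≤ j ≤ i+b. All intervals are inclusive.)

Check p4 at every j in [4,12]:
  j=4: false
  j=5: false
  j=6: false
  j=7: false
  j=8: false
  j=9: false
  j=10: false
  j=11: true
  j=12: false
Fails at j=4 → formula fails.

No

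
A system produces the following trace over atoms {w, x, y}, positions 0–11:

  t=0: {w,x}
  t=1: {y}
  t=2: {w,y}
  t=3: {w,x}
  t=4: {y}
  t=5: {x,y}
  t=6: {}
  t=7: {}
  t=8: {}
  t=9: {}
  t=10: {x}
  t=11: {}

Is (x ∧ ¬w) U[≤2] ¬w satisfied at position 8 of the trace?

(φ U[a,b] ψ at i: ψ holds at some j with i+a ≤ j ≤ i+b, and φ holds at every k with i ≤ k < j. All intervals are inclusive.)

True

Need some j in [8,10] with ¬w, and (x ∧ ¬w) at every k in [8,j-1].
  j=8: ¬w holds; no prefix to check → satisfied.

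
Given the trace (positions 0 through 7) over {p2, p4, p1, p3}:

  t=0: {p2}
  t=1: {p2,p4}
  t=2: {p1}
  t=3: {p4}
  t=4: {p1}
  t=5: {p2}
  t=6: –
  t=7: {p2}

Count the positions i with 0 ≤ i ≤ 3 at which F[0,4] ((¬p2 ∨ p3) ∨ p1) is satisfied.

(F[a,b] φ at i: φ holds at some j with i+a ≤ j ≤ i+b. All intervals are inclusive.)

Evaluate at each i in [0,3]:
  i=0: ✓ (witness j=2)
  i=1: ✓ (witness j=2)
  i=2: ✓ (witness j=2)
  i=3: ✓ (witness j=3)
Positions where it holds: {0, 1, 2, 3} → 4.

4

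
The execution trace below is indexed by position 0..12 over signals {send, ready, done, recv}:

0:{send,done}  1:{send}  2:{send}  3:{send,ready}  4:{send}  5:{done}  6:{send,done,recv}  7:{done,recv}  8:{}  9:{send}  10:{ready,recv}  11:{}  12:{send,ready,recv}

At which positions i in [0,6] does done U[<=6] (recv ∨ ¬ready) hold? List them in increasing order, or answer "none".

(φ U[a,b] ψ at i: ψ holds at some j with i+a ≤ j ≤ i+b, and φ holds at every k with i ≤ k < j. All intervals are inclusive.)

0, 1, 2, 4, 5, 6

Evaluate at each i in [0,6]:
  i=0: ✓ (rhs at j=0)
  i=1: ✓ (rhs at j=1)
  i=2: ✓ (rhs at j=2)
  i=3: ✗ (lhs fails at k=3 before rhs at j=4)
  i=4: ✓ (rhs at j=4)
  i=5: ✓ (rhs at j=5)
  i=6: ✓ (rhs at j=6)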